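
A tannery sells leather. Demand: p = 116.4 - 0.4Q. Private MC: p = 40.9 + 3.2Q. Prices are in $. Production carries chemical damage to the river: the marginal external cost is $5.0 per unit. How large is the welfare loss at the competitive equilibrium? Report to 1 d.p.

DWL = $3.5

Market equilibrium (private): 40.9 + 3.2Q = 116.4 - 0.4Q → Q_m = 20.9722.
Social marginal cost = private MC + MEC = 45.9 + 3.2Q.
Set SMC = demand: 45.9 + 3.2Q = 116.4 - 0.4Q → Q* = 19.5833.
The welfare-loss triangle has base |Q_m − Q*| and height MEC(Q_m) (the vertical gap between SMC and demand is zero at Q* and MEC at Q_m).
DWL = ½ × 1.3889 × 5.0000 = 3.4723.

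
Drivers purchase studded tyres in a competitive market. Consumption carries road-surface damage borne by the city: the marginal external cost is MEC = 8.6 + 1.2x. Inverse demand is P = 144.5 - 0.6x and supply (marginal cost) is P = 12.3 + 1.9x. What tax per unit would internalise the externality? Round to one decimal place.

tax = 48.7 per unit

Social marginal benefit = demand − MEC = 135.9 - 1.8x.
Set SMB = MC: 135.9 - 1.8x = 12.3 + 1.9x → x* = 33.4054.
The Pigouvian tax equals MEC at x*: 8.6 + 1.2×33.4054 = 48.6865.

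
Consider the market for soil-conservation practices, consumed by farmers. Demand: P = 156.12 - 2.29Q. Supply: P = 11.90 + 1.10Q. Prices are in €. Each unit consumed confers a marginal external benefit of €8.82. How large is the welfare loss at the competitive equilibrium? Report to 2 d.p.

Market equilibrium (private): 11.90 + 1.10Q = 156.12 - 2.29Q → Q_m = 42.5428.
Social marginal benefit = demand + MEB = 164.94 - 2.29Q.
Set SMB = MC: 164.94 - 2.29Q = 11.90 + 1.10Q → Q* = 45.1445.
The welfare-loss triangle has base |Q_m − Q*| and height MEB(Q_m) (the vertical gap between SMB and MC is zero at Q* and MEB at Q_m).
DWL = ½ × 2.6017 × 8.8200 = 11.4735.

DWL = €11.47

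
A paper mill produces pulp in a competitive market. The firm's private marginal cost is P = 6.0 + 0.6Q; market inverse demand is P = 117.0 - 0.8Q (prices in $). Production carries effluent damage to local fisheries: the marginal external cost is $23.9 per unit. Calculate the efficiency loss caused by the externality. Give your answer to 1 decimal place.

DWL = $204.0

Market equilibrium (private): 6.0 + 0.6Q = 117.0 - 0.8Q → Q_m = 79.2857.
Social marginal cost = private MC + MEC = 29.9 + 0.6Q.
Set SMC = demand: 29.9 + 0.6Q = 117.0 - 0.8Q → Q* = 62.2143.
Between Q* and Q_m the wedge SMC − demand runs linearly from 0 to MEC(Q_m), so the loss is a triangle.
DWL = ½ × 17.0714 × 23.9000 = 204.0032.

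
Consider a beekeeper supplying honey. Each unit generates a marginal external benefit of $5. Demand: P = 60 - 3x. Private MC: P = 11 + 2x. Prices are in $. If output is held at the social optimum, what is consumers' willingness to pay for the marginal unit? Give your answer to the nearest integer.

Social marginal cost = private MC − MEB = 6 + 2x.
Set SMC = demand: 6 + 2x = 60 - 3x → x* = 10.8000.
Consumer price on the demand curve at x*: 60 − 3×10.8000 = 27.6000.

P = $28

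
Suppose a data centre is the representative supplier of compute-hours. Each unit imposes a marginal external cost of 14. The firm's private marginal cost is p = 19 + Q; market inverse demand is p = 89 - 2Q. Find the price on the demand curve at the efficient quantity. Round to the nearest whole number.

Social marginal cost = private MC + MEC = 33 + Q.
Set SMC = demand: 33 + Q = 89 - 2Q → Q* = 18.6667.
Consumer price on the demand curve at Q*: 89 − 2×18.6667 = 51.6666.

P = 52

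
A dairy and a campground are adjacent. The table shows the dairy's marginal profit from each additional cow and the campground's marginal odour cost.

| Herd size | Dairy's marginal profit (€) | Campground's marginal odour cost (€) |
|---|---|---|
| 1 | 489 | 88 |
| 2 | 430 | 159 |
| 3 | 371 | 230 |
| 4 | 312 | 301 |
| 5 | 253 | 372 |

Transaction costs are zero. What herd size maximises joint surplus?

4

Bargaining reaches the level where marginal profit last exceeds marginal odour cost.
That holds through level 4 (312 ≥ 301) but not at 5 (253 < 372).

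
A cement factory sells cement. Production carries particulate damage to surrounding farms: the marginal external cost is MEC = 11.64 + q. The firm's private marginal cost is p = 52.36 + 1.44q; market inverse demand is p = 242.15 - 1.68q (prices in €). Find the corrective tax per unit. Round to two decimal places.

Social marginal cost = private MC + MEC = 64.00 + 2.44q.
Set SMC = demand: 64.00 + 2.44q = 242.15 - 1.68q → q* = 43.2403.
The Pigouvian tax equals MEC at q*: 11.64 + 1.00×43.2403 = 54.8803.

tax = €54.88 per unit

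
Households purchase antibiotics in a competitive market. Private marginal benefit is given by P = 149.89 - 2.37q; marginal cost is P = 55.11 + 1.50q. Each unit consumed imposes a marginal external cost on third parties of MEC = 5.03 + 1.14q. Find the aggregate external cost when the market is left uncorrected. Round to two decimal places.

465.08

Market equilibrium (private): 55.11 + 1.50q = 149.89 - 2.37q → q_m = 24.4910.
Total external cost = ∫₀^{q_m} (5.03 + 1.14q) dq = 5.03×24.4910 + ½×1.14×24.4910² = 465.0809.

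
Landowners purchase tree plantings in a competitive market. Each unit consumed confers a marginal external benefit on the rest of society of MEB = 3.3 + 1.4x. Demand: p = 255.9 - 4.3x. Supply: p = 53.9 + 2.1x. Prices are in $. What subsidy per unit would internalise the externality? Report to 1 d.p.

Social marginal benefit = demand + MEB = 259.2 - 2.9x.
Set SMB = MC: 259.2 - 2.9x = 53.9 + 2.1x → x* = 41.0600.
The Pigouvian subsidy equals MEB at x*: 3.3 + 1.4×41.0600 = 60.7840.

subsidy = $60.8 per unit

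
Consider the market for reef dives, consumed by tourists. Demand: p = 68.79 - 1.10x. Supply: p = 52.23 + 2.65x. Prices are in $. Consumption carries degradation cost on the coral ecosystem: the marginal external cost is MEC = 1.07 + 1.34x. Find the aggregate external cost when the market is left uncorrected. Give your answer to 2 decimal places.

Market equilibrium (private): 52.23 + 2.65x = 68.79 - 1.10x → x_m = 4.4160.
Total external cost = ∫₀^{x_m} (1.07 + 1.34x) dx = 1.07×4.4160 + ½×1.34×4.4160² = 17.7908.

$17.79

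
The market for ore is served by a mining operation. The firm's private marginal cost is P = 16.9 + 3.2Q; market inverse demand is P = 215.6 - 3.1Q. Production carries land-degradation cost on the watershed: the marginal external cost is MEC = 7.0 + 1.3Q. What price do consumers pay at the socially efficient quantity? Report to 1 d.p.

Social marginal cost = private MC + MEC = 23.9 + 4.5Q.
Set SMC = demand: 23.9 + 4.5Q = 215.6 - 3.1Q → Q* = 25.2237.
Consumer price on the demand curve at Q*: 215.6 − 3.1×25.2237 = 137.4065.

P = 137.4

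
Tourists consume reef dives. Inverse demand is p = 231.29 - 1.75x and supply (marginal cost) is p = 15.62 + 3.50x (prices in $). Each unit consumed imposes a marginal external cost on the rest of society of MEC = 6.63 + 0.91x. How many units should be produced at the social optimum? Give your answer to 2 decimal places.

Social marginal benefit = demand − MEC = 224.66 - 2.66x.
Set SMB = MC: 224.66 - 2.66x = 15.62 + 3.50x → x* = 33.9351.

x* = 33.94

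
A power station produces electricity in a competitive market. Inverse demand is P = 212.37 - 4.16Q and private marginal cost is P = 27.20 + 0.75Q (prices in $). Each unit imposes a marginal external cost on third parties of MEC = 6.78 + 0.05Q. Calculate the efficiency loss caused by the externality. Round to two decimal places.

Market equilibrium (private): 27.20 + 0.75Q = 212.37 - 4.16Q → Q_m = 37.7128.
Social marginal cost = private MC + MEC = 33.98 + 0.80Q.
Set SMC = demand: 33.98 + 0.80Q = 212.37 - 4.16Q → Q* = 35.9657.
Height of the DWL triangle at Q_m is SMC(Q_m) − demand(Q_m) = MEC(Q_m) = 8.6656.
DWL = ½ × 1.7471 × 8.6656 = 7.5698.

DWL = $7.57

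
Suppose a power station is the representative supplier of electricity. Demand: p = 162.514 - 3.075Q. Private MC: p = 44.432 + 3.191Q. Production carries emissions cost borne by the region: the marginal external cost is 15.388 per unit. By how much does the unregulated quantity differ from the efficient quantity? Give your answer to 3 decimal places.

2.456 units

Market equilibrium (private): 44.432 + 3.191Q = 162.514 - 3.075Q → Q_m = 18.8449.
Social marginal cost = private MC + MEC = 59.820 + 3.191Q.
Set SMC = demand: 59.820 + 3.191Q = 162.514 - 3.075Q → Q* = 16.3891.
Gap = |18.8449 − 16.3891| = 2.4558.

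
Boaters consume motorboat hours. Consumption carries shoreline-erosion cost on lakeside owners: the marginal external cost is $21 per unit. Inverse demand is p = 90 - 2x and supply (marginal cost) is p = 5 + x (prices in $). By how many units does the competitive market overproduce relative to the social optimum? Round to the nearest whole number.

7 units

Market equilibrium (private): 5 + x = 90 - 2x → x_m = 28.3333.
Social marginal benefit = demand − MEC = 69 - 2x.
Set SMB = MC: 69 - 2x = 5 + x → x* = 21.3333.
Gap = |28.3333 − 21.3333| = 7.0000.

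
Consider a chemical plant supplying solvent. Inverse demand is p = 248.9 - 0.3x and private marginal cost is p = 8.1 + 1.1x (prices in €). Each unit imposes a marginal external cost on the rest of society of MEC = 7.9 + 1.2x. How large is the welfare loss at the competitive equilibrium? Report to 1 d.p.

DWL = €8831.6

Market equilibrium (private): 8.1 + 1.1x = 248.9 - 0.3x → x_m = 172.0000.
Social marginal cost = private MC + MEC = 16.0 + 2.3x.
Set SMC = demand: 16.0 + 2.3x = 248.9 - 0.3x → x* = 89.5769.
Height of the DWL triangle at x_m is SMC(x_m) − demand(x_m) = MEC(x_m) = 214.3000.
DWL = ½ × 82.4231 × 214.3000 = 8831.6352.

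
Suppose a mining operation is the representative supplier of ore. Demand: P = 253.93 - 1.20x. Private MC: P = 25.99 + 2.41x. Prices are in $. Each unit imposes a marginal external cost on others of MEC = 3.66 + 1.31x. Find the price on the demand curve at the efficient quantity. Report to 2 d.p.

P = $199.23

Social marginal cost = private MC + MEC = 29.65 + 3.72x.
Set SMC = demand: 29.65 + 3.72x = 253.93 - 1.20x → x* = 45.5854.
Consumer price on the demand curve at x*: 253.93 − 1.20×45.5854 = 199.2275.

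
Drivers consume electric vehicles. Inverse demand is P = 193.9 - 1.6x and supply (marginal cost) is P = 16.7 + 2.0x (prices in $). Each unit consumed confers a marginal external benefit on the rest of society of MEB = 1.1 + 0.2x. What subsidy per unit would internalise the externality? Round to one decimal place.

Social marginal benefit = demand + MEB = 195.0 - 1.4x.
Set SMB = MC: 195.0 - 1.4x = 16.7 + 2.0x → x* = 52.4412.
The Pigouvian subsidy equals MEB at x*: 1.1 + 0.2×52.4412 = 11.5882.

subsidy = $11.6 per unit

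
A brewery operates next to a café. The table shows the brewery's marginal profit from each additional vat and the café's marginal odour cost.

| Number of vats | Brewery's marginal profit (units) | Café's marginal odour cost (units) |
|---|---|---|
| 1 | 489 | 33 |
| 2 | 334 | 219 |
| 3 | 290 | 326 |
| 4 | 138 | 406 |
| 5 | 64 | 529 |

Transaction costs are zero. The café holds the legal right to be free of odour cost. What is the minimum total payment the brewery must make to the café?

252

Efficient level: marginal profit ≥ marginal odour cost through level 2, so k* = 2.
With the café holding the right, the brewery must at least compensate total damage at k*: 33 + 219 = 252.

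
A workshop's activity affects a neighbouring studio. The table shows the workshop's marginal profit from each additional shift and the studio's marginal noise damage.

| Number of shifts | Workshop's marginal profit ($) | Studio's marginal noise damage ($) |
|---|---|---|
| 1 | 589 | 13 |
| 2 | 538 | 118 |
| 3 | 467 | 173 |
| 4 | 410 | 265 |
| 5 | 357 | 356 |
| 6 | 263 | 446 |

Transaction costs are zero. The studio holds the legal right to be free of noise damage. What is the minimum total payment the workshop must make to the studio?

Efficient level: marginal profit ≥ marginal noise damage through level 5, so k* = 5.
With the studio holding the right, the workshop must at least compensate total damage at k*: 13 + 118 + 173 + 265 + 356 = 925.

$925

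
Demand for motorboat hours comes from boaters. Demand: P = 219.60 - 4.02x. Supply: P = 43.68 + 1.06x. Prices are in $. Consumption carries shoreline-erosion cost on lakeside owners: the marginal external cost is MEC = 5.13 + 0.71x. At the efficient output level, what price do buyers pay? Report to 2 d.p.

Social marginal benefit = demand − MEC = 214.47 - 4.73x.
Set SMB = MC: 214.47 - 4.73x = 43.68 + 1.06x → x* = 29.4974.
Consumer price on the demand curve at x*: 219.60 − 4.02×29.4974 = 101.0205.

P = $101.02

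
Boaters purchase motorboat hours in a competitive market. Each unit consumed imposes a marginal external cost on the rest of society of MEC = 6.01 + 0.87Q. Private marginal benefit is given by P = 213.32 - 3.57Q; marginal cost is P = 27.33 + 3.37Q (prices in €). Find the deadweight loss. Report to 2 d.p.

Market equilibrium (private): 27.33 + 3.37Q = 213.32 - 3.57Q → Q_m = 26.7997.
Social marginal benefit = demand − MEC = 207.31 - 4.44Q.
Set SMB = MC: 207.31 - 4.44Q = 27.33 + 3.37Q → Q* = 23.0448.
Height of the DWL triangle at Q_m is MC(Q_m) − SMB(Q_m) = MEC(Q_m) = 29.3257.
DWL = ½ × 3.7549 × 29.3257 = 55.0575.

DWL = €55.06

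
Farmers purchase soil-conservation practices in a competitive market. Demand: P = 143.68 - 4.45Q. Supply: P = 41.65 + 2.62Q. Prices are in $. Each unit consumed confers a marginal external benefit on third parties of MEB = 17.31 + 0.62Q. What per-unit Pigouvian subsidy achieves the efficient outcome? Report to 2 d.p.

subsidy = $28.78 per unit

Social marginal benefit = demand + MEB = 160.99 - 3.83Q.
Set SMB = MC: 160.99 - 3.83Q = 41.65 + 2.62Q → Q* = 18.5023.
The Pigouvian subsidy equals MEB at Q*: 17.31 + 0.62×18.5023 = 28.7814.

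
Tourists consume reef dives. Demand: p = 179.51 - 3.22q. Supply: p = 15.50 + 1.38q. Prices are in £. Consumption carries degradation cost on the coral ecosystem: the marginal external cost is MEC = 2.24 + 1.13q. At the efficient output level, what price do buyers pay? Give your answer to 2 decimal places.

Social marginal benefit = demand − MEC = 177.27 - 4.35q.
Set SMB = MC: 177.27 - 4.35q = 15.50 + 1.38q → q* = 28.2321.
Consumer price on the demand curve at q*: 179.51 − 3.22×28.2321 = 88.6026.

P = £88.60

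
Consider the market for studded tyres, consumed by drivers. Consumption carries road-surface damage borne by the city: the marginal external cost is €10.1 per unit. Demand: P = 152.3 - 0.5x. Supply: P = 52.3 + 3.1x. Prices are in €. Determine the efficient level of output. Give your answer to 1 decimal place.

Social marginal benefit = demand − MEC = 142.2 - 0.5x.
Set SMB = MC: 142.2 - 0.5x = 52.3 + 3.1x → x* = 24.9722.

x* = 25.0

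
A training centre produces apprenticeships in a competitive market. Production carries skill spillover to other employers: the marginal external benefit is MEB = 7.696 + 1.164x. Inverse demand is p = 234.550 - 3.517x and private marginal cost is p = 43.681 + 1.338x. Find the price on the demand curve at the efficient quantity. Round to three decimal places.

P = 45.346

Social marginal cost = private MC − MEB = 35.985 + 0.174x.
Set SMC = demand: 35.985 + 0.174x = 234.550 - 3.517x → x* = 53.7971.
Consumer price on the demand curve at x*: 234.550 − 3.517×53.7971 = 45.3456.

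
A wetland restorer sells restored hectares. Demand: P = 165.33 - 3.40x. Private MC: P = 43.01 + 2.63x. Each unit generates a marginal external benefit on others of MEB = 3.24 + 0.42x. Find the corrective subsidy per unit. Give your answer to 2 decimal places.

Social marginal cost = private MC − MEB = 39.77 + 2.21x.
Set SMC = demand: 39.77 + 2.21x = 165.33 - 3.40x → x* = 22.3815.
The Pigouvian subsidy equals MEB at x*: 3.24 + 0.42×22.3815 = 12.6402.

subsidy = 12.64 per unit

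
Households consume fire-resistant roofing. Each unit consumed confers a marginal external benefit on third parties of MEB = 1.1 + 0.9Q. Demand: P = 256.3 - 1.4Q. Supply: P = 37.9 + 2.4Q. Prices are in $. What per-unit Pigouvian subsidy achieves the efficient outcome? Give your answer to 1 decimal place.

Social marginal benefit = demand + MEB = 257.4 - 0.5Q.
Set SMB = MC: 257.4 - 0.5Q = 37.9 + 2.4Q → Q* = 75.6897.
The Pigouvian subsidy equals MEB at Q*: 1.1 + 0.9×75.6897 = 69.2207.

subsidy = $69.2 per unit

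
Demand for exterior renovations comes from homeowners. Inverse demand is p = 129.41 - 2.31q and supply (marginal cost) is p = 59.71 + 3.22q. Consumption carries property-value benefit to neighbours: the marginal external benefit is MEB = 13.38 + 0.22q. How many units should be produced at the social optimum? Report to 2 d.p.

Social marginal benefit = demand + MEB = 142.79 - 2.09q.
Set SMB = MC: 142.79 - 2.09q = 59.71 + 3.22q → q* = 15.6460.

q* = 15.65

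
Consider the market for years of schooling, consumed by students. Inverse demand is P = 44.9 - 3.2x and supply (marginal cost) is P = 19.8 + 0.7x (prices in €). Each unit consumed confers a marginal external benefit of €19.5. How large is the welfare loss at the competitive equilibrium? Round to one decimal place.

Market equilibrium (private): 19.8 + 0.7x = 44.9 - 3.2x → x_m = 6.4359.
Social marginal benefit = demand + MEB = 64.4 - 3.2x.
Set SMB = MC: 64.4 - 3.2x = 19.8 + 0.7x → x* = 11.4359.
Between x* and x_m the wedge SMB − MC runs linearly from 0 to MEB(x_m), so the loss is a triangle.
DWL = ½ × 5.0000 × 19.5000 = 48.7500.

DWL = €48.8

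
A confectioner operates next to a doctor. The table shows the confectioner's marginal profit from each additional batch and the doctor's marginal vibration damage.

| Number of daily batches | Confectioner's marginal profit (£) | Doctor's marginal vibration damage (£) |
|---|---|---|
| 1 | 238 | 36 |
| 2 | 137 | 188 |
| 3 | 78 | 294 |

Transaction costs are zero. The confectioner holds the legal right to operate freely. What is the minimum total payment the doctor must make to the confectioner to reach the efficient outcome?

Left alone the confectioner would choose level 3 (marginal profit stays positive).
Efficient level: k* = 1 (marginal profit ≥ marginal vibration damage through 1).
The doctor must at least cover the confectioner's forgone profit from cutting 3→1: 137 + 78 = 215.

£215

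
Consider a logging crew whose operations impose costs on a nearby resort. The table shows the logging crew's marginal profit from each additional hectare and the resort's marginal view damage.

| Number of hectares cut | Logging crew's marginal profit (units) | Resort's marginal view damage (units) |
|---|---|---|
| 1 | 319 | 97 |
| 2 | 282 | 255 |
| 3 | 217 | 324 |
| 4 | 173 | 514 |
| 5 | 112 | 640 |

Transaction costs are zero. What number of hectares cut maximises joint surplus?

Bargaining reaches the level where marginal profit last exceeds marginal view damage.
That holds through level 2 (282 ≥ 255) but not at 3 (217 < 324).

2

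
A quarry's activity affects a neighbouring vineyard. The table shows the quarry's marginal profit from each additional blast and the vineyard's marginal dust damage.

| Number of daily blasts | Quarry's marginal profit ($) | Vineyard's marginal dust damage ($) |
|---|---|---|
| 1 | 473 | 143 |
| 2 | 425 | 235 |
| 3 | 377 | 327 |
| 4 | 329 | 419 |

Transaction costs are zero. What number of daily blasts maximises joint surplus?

3

Bargaining reaches the level where marginal profit last exceeds marginal dust damage.
That holds through level 3 (377 ≥ 327) but not at 4 (329 < 419).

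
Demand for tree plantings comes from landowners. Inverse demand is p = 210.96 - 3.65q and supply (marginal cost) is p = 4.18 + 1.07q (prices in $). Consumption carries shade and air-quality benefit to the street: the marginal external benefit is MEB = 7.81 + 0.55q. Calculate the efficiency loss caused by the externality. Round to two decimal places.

DWL = $122.05

Market equilibrium (private): 4.18 + 1.07q = 210.96 - 3.65q → q_m = 43.8093.
Social marginal benefit = demand + MEB = 218.77 - 3.10q.
Set SMB = MC: 218.77 - 3.10q = 4.18 + 1.07q → q* = 51.4604.
Between q* and q_m the wedge SMB − MC runs linearly from 0 to MEB(q_m), so the loss is a triangle.
DWL = ½ × 7.6511 × 31.9051 = 122.0546.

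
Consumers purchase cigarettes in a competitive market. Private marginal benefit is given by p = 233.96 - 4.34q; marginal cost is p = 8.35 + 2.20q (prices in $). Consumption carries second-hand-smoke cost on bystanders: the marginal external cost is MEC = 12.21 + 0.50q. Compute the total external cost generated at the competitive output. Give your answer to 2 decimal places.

Market equilibrium (private): 8.35 + 2.20q = 233.96 - 4.34q → q_m = 34.4969.
Total external cost = ∫₀^{q_m} (12.21 + 0.50q) dq = 12.21×34.4969 + ½×0.50×34.4969² = 718.7162.

$718.72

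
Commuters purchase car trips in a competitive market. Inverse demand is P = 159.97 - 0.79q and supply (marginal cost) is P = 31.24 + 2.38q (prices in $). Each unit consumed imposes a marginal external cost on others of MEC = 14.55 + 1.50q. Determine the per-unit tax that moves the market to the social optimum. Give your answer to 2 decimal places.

tax = $51.22 per unit

Social marginal benefit = demand − MEC = 145.42 - 2.29q.
Set SMB = MC: 145.42 - 2.29q = 31.24 + 2.38q → q* = 24.4497.
The Pigouvian tax equals MEC at q*: 14.55 + 1.50×24.4497 = 51.2246.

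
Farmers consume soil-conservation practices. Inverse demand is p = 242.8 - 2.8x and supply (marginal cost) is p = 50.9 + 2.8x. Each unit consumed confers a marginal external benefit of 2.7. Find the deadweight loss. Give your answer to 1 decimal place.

Market equilibrium (private): 50.9 + 2.8x = 242.8 - 2.8x → x_m = 34.2679.
Social marginal benefit = demand + MEB = 245.5 - 2.8x.
Set SMB = MC: 245.5 - 2.8x = 50.9 + 2.8x → x* = 34.7500.
The welfare-loss triangle has base |x_m − x*| and height MEB(x_m) (the vertical gap between SMB and MC is zero at x* and MEB at x_m).
DWL = ½ × 0.4821 × 2.7000 = 0.6508.

DWL = 0.7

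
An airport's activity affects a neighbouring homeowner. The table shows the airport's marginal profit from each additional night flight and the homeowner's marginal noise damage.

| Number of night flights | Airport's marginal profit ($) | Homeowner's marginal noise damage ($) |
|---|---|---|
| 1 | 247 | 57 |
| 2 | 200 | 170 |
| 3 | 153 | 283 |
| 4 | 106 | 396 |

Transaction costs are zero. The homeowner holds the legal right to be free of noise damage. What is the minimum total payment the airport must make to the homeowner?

$227

Efficient level: marginal profit ≥ marginal noise damage through level 2, so k* = 2.
With the homeowner holding the right, the airport must at least compensate total damage at k*: 57 + 170 = 227.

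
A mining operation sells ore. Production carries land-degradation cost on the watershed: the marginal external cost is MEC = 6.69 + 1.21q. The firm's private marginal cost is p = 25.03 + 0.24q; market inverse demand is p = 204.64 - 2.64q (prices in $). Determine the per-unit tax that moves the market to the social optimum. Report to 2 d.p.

tax = $57.85 per unit

Social marginal cost = private MC + MEC = 31.72 + 1.45q.
Set SMC = demand: 31.72 + 1.45q = 204.64 - 2.64q → q* = 42.2787.
The Pigouvian tax equals MEC at q*: 6.69 + 1.21×42.2787 = 57.8472.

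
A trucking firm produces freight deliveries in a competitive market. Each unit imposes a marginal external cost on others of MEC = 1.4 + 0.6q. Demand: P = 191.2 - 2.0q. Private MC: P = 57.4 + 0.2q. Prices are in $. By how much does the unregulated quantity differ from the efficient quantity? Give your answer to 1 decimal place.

13.5 units

Market equilibrium (private): 57.4 + 0.2q = 191.2 - 2.0q → q_m = 60.8182.
Social marginal cost = private MC + MEC = 58.8 + 0.8q.
Set SMC = demand: 58.8 + 0.8q = 191.2 - 2.0q → q* = 47.2857.
Gap = |60.8182 − 47.2857| = 13.5325.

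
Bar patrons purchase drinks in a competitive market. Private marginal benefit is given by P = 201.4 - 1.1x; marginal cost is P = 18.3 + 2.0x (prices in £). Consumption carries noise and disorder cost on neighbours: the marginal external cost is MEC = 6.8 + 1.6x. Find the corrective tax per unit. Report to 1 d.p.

tax = £66.8 per unit

Social marginal benefit = demand − MEC = 194.6 - 2.7x.
Set SMB = MC: 194.6 - 2.7x = 18.3 + 2.0x → x* = 37.5106.
The Pigouvian tax equals MEC at x*: 6.8 + 1.6×37.5106 = 66.8170.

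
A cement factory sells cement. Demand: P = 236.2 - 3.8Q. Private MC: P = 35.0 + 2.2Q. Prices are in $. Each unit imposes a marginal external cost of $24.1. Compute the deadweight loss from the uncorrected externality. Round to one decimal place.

DWL = $48.4

Market equilibrium (private): 35.0 + 2.2Q = 236.2 - 3.8Q → Q_m = 33.5333.
Social marginal cost = private MC + MEC = 59.1 + 2.2Q.
Set SMC = demand: 59.1 + 2.2Q = 236.2 - 3.8Q → Q* = 29.5167.
Height of the DWL triangle at Q_m is SMC(Q_m) − demand(Q_m) = MEC(Q_m) = 24.1000.
DWL = ½ × 4.0166 × 24.1000 = 48.4000.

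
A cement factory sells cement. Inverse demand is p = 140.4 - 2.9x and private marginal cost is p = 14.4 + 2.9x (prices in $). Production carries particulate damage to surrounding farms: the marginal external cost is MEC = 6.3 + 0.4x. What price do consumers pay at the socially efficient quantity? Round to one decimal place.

Social marginal cost = private MC + MEC = 20.7 + 3.3x.
Set SMC = demand: 20.7 + 3.3x = 140.4 - 2.9x → x* = 19.3065.
Consumer price on the demand curve at x*: 140.4 − 2.9×19.3065 = 84.4112.

P = $84.4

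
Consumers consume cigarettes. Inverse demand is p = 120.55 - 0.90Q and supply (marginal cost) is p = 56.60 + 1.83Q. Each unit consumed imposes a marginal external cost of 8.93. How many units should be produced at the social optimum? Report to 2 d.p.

Q* = 20.15

Social marginal benefit = demand − MEC = 111.62 - 0.90Q.
Set SMB = MC: 111.62 - 0.90Q = 56.60 + 1.83Q → Q* = 20.1538.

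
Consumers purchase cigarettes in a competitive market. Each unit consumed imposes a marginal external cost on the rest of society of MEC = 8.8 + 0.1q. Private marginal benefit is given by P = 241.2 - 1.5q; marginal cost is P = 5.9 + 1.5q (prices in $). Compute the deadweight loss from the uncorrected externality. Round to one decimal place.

Market equilibrium (private): 5.9 + 1.5q = 241.2 - 1.5q → q_m = 78.4333.
Social marginal benefit = demand − MEC = 232.4 - 1.6q.
Set SMB = MC: 232.4 - 1.6q = 5.9 + 1.5q → q* = 73.0645.
Height of the DWL triangle at q_m is MC(q_m) − SMB(q_m) = MEC(q_m) = 16.6433.
DWL = ½ × 5.3688 × 16.6433 = 44.6773.

DWL = $44.7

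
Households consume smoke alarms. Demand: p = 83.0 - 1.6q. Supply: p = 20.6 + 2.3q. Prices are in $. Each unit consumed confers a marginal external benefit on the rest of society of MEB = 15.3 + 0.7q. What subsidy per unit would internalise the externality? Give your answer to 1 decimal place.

subsidy = $32.3 per unit

Social marginal benefit = demand + MEB = 98.3 - 0.9q.
Set SMB = MC: 98.3 - 0.9q = 20.6 + 2.3q → q* = 24.2813.
The Pigouvian subsidy equals MEB at q*: 15.3 + 0.7×24.2813 = 32.2969.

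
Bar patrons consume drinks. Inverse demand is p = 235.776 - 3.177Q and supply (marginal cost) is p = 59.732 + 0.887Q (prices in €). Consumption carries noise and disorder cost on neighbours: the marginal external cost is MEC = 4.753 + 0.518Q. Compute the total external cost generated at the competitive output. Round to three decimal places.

Market equilibrium (private): 59.732 + 0.887Q = 235.776 - 3.177Q → Q_m = 43.3179.
Total external cost = ∫₀^{Q_m} (4.753 + 0.518Q) dQ = 4.753×43.3179 + ½×0.518×43.3179² = 691.8881.

€691.888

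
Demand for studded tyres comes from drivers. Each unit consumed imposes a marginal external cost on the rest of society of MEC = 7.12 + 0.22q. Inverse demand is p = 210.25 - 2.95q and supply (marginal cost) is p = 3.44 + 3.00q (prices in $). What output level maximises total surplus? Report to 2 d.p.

q* = 32.36

Social marginal benefit = demand − MEC = 203.13 - 3.17q.
Set SMB = MC: 203.13 - 3.17q = 3.44 + 3.00q → q* = 32.3647.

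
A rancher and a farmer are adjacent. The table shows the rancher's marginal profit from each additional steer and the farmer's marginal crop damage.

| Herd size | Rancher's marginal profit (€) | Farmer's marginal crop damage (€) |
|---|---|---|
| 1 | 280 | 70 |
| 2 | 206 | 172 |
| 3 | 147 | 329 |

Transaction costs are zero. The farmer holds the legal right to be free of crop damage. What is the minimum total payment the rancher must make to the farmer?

Efficient level: marginal profit ≥ marginal crop damage through level 2, so k* = 2.
With the farmer holding the right, the rancher must at least compensate total damage at k*: 70 + 172 = 242.

€242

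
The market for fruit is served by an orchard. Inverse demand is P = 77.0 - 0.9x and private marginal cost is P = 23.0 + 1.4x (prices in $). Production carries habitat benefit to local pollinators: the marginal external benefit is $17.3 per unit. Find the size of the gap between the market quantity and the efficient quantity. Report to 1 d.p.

7.5 units

Market equilibrium (private): 23.0 + 1.4x = 77.0 - 0.9x → x_m = 23.4783.
Social marginal cost = private MC − MEB = 5.7 + 1.4x.
Set SMC = demand: 5.7 + 1.4x = 77.0 - 0.9x → x* = 31.0000.
Gap = |23.4783 − 31.0000| = 7.5217.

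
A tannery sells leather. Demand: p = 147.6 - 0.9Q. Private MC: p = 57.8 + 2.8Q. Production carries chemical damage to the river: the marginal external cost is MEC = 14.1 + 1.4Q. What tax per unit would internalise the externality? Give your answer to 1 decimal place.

tax = 34.9 per unit

Social marginal cost = private MC + MEC = 71.9 + 4.2Q.
Set SMC = demand: 71.9 + 4.2Q = 147.6 - 0.9Q → Q* = 14.8431.
The Pigouvian tax equals MEC at Q*: 14.1 + 1.4×14.8431 = 34.8803.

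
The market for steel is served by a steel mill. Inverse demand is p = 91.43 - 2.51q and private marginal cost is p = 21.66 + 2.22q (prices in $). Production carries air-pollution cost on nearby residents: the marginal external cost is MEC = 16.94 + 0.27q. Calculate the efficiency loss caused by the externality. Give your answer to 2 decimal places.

Market equilibrium (private): 21.66 + 2.22q = 91.43 - 2.51q → q_m = 14.7505.
Social marginal cost = private MC + MEC = 38.60 + 2.49q.
Set SMC = demand: 38.60 + 2.49q = 91.43 - 2.51q → q* = 10.5660.
Height of the DWL triangle at q_m is SMC(q_m) − demand(q_m) = MEC(q_m) = 20.9226.
DWL = ½ × 4.1845 × 20.9226 = 43.7753.

DWL = $43.78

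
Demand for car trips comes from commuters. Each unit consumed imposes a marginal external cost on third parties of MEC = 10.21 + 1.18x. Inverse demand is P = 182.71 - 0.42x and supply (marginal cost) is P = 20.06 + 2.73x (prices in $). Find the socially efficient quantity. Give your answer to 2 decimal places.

x* = 35.21

Social marginal benefit = demand − MEC = 172.50 - 1.60x.
Set SMB = MC: 172.50 - 1.60x = 20.06 + 2.73x → x* = 35.2055.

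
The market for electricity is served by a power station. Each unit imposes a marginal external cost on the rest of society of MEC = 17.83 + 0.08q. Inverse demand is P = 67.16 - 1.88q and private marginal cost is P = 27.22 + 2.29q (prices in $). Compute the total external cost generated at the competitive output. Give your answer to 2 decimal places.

Market equilibrium (private): 27.22 + 2.29q = 67.16 - 1.88q → q_m = 9.5779.
Total external cost = ∫₀^{q_m} (17.83 + 0.08q) dq = 17.83×9.5779 + ½×0.08×9.5779² = 174.4434.

$174.44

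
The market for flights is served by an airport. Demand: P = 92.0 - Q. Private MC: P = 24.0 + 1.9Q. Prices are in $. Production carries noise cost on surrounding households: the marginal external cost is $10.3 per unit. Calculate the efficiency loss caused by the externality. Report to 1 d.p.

DWL = $18.3

Market equilibrium (private): 24.0 + 1.9Q = 92.0 - Q → Q_m = 23.4483.
Social marginal cost = private MC + MEC = 34.3 + 1.9Q.
Set SMC = demand: 34.3 + 1.9Q = 92.0 - Q → Q* = 19.8966.
The welfare-loss triangle has base |Q_m − Q*| and height MEC(Q_m) (the vertical gap between SMC and demand is zero at Q* and MEC at Q_m).
DWL = ½ × 3.5517 × 10.3000 = 18.2913.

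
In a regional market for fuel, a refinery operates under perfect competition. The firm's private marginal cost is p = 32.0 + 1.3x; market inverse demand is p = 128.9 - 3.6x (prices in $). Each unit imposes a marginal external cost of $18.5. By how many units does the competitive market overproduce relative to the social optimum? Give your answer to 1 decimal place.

Market equilibrium (private): 32.0 + 1.3x = 128.9 - 3.6x → x_m = 19.7755.
Social marginal cost = private MC + MEC = 50.5 + 1.3x.
Set SMC = demand: 50.5 + 1.3x = 128.9 - 3.6x → x* = 16.0000.
Gap = |19.7755 − 16.0000| = 3.7755.

3.8 units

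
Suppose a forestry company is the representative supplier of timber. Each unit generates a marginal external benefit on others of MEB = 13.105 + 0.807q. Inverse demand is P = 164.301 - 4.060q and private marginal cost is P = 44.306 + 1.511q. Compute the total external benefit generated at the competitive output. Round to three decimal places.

469.470

Market equilibrium (private): 44.306 + 1.511q = 164.301 - 4.060q → q_m = 21.5392.
Total external benefit = ∫₀^{q_m} (13.105 + 0.807q) dq = 13.105×21.5392 + ½×0.807×21.5392² = 469.4699.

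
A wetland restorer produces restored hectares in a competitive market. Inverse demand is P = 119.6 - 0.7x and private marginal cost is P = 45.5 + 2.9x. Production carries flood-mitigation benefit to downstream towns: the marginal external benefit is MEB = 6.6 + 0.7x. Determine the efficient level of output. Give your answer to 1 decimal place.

Social marginal cost = private MC − MEB = 38.9 + 2.2x.
Set SMC = demand: 38.9 + 2.2x = 119.6 - 0.7x → x* = 27.8276.

x* = 27.8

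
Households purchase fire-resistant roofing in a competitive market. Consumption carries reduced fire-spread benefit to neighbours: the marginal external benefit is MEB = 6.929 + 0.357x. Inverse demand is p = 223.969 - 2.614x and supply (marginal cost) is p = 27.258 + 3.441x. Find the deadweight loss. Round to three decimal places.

DWL = 30.120

Market equilibrium (private): 27.258 + 3.441x = 223.969 - 2.614x → x_m = 32.4874.
Social marginal benefit = demand + MEB = 230.898 - 2.257x.
Set SMB = MC: 230.898 - 2.257x = 27.258 + 3.441x → x* = 35.7389.
The loss is the area between SMB and MC from x* to x_m; with linear curves that's a triangle of height MEB(x_m).
DWL = ½ × 3.2515 × 18.5270 = 30.1203.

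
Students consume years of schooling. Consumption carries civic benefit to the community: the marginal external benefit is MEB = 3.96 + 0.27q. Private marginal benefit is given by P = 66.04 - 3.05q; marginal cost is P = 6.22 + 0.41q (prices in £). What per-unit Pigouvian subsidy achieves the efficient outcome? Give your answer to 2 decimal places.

subsidy = £9.36 per unit

Social marginal benefit = demand + MEB = 70.00 - 2.78q.
Set SMB = MC: 70.00 - 2.78q = 6.22 + 0.41q → q* = 19.9937.
The Pigouvian subsidy equals MEB at q*: 3.96 + 0.27×19.9937 = 9.3583.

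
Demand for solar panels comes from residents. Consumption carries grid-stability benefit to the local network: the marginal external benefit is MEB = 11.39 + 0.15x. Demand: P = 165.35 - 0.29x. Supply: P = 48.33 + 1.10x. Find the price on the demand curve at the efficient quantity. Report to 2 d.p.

P = 135.32

Social marginal benefit = demand + MEB = 176.74 - 0.14x.
Set SMB = MC: 176.74 - 0.14x = 48.33 + 1.10x → x* = 103.5565.
Consumer price on the demand curve at x*: 165.35 − 0.29×103.5565 = 135.3186.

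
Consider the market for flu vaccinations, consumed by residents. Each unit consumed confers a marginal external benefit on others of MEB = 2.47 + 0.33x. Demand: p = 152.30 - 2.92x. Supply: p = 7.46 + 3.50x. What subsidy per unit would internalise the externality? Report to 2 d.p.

subsidy = 10.45 per unit

Social marginal benefit = demand + MEB = 154.77 - 2.59x.
Set SMB = MC: 154.77 - 2.59x = 7.46 + 3.50x → x* = 24.1888.
The Pigouvian subsidy equals MEB at x*: 2.47 + 0.33×24.1888 = 10.4523.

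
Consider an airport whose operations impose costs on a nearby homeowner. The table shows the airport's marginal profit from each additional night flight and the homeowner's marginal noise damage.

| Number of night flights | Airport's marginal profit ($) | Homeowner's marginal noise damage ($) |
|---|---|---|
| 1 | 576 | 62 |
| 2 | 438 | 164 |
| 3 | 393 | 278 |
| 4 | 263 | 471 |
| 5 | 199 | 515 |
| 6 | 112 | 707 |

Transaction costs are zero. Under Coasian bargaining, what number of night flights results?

Bargaining reaches the level where marginal profit last exceeds marginal noise damage.
That holds through level 3 (393 ≥ 278) but not at 4 (263 < 471).

3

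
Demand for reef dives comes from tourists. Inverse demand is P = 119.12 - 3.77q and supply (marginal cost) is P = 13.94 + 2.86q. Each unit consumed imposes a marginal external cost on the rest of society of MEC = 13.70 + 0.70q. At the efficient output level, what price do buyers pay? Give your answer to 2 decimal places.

P = 72.07

Social marginal benefit = demand − MEC = 105.42 - 4.47q.
Set SMB = MC: 105.42 - 4.47q = 13.94 + 2.86q → q* = 12.4802.
Consumer price on the demand curve at q*: 119.12 − 3.77×12.4802 = 72.0696.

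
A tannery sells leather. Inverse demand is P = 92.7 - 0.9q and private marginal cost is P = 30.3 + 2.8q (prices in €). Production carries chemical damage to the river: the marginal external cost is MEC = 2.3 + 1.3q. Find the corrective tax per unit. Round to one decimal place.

Social marginal cost = private MC + MEC = 32.6 + 4.1q.
Set SMC = demand: 32.6 + 4.1q = 92.7 - 0.9q → q* = 12.0200.
The Pigouvian tax equals MEC at q*: 2.3 + 1.3×12.0200 = 17.9260.

tax = €17.9 per unit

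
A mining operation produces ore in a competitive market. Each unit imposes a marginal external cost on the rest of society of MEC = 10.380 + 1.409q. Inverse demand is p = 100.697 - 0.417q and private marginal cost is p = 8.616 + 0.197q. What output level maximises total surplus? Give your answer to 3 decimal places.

q* = 40.386

Social marginal cost = private MC + MEC = 18.996 + 1.606q.
Set SMC = demand: 18.996 + 1.606q = 100.697 - 0.417q → q* = 40.3861.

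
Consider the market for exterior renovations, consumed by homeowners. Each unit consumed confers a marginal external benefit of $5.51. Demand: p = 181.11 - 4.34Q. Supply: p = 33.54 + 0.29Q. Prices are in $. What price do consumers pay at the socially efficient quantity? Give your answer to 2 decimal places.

Social marginal benefit = demand + MEB = 186.62 - 4.34Q.
Set SMB = MC: 186.62 - 4.34Q = 33.54 + 0.29Q → Q* = 33.0626.
Consumer price on the demand curve at Q*: 181.11 − 4.34×33.0626 = 37.6183.

P = $37.62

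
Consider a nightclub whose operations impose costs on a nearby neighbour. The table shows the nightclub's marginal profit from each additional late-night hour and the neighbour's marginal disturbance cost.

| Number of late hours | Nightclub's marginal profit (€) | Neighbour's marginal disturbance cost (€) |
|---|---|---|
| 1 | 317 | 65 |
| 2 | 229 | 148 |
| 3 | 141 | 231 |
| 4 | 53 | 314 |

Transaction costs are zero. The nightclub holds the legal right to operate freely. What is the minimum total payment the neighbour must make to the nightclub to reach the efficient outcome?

Left alone the nightclub would choose level 4 (marginal profit stays positive).
Efficient level: k* = 2 (marginal profit ≥ marginal disturbance cost through 2).
The neighbour must at least cover the nightclub's forgone profit from cutting 4→2: 141 + 53 = 194.

€194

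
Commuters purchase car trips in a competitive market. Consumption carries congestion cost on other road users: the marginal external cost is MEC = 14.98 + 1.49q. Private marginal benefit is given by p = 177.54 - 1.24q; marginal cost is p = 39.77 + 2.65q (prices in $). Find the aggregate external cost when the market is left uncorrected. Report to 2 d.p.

$1465.01

Market equilibrium (private): 39.77 + 2.65q = 177.54 - 1.24q → q_m = 35.4165.
Total external cost = ∫₀^{q_m} (14.98 + 1.49q) dq = 14.98×35.4165 + ½×1.49×35.4165² = 1465.0139.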